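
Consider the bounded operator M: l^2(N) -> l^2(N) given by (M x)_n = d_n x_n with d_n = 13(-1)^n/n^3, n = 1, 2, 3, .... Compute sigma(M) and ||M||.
sigma(M) = {13(-1)^n/n^3 : n ≥ 1} ∪ {0}; ||M|| = 13

A bounded diagonal operator on l^2 with diagonal entries d_n has spectrum equal to the closure of {d_n : n ≥ 1}: every d_n is an eigenvalue (with eigenvector e_n), so {d_n} ⊂ sigma(M); the spectrum is closed, so its closure is too; and for lambda not in the closure, (M - lambda I) has bounded inverse (the diagonal entries 1/(d_n - lambda) are bounded). For our sequence d_n = 13(-1)^n/n^3, n = 1, 2, 3, ...:
  - {d_n} = {13(-1)^n/n^3 : n ≥ 1}; the only limit point is 0
  - closure = {13(-1)^n/n^3 : n ≥ 1} ∪ {0}
For the norm: a diagonal operator has ||M|| = sup_n |d_n|. Here |d_n| = 13/n^3 is decreasing, so sup_n |d_n| = |d_1| = 13. So ||M|| = 13.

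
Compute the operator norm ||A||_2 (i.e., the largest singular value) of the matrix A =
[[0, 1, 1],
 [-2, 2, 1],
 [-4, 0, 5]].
||A||_2 ≈ 6.8083 (= sqrt(largest eigenvalue of A^T A))

||A||_2 = sigma_max(A) = sqrt(lambda_max(A^T A)). Form the symmetric matrix M = A^T A =
[[20, -4, -22],
 [-4, 5, 3],
 [-22, 3, 27]].
Its characteristic polynomial (trace, sum of principal 2x2 minors, determinant of M give the coefficients) is
  p(λ) = det(λ I - M) = λ^3 - 52λ^2 + 266λ - 196.
No integer candidate from the rational root theorem (±divisors of 196) is a root, so the roots are irrational. The cubic discriminant is Δ = 53565232 > 0, so there are three distinct real roots. p(0) = -196 and p(1) = 19 have opposite signs, so a root lies in (0, 1); Newton's method refines it to λ ≈ 0.8885. p(4) = 100 and p(5) = -41 have opposite signs, so a root lies in (4, 5); Newton's method refines it to λ ≈ 4.7589. p(46) = -656 and p(47) = 1261 have opposite signs, so a root lies in (46, 47); Newton's method refines it to λ ≈ 46.3526. Check (Vieta): the three roots sum to 52, matching tr M = 52.
So the eigenvalues of A^T A are ≈ 0.8885, 4.7589, 46.3526 (all ≥ 0, as they must be for A^T A). The largest is λ_max ≈ 46.3526, hence ||A||_2 = sqrt(λ_max) ≈ 6.8083.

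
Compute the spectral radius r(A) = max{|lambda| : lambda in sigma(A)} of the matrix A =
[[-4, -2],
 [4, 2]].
r(A) = 2

The eigenvalues of A are the roots of its characteristic polynomial. With M = A (coefficients from the trace and determinant):
  p(λ) = det(λ I - M) = λ^2 + 2λ.
For λ^2 + 2λ the discriminant is 4. It is a perfect square (2^2), so the roots are rational: λ = (-2 ± 2)/2 = 0, -2.
Thus the eigenvalues (to 4 decimals) are 0 (modulus 0); -2 (modulus 2). The spectral radius is the largest modulus: r(A) = 2. (Cross-check: r(A) ≤ ||A||_2 ≈ 6.3246; equality holds whenever A is normal, though it can also hold for some non-normal A.)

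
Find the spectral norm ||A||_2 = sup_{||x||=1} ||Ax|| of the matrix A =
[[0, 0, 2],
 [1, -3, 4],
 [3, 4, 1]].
||A||_2 ≈ 5.6372 (= sqrt(largest eigenvalue of A^T A))

||A||_2 = sigma_max(A) = sqrt(lambda_max(A^T A)). Form the symmetric matrix M = A^T A =
[[10, 9, 7],
 [9, 25, -8],
 [7, -8, 21]].
Its characteristic polynomial (trace, sum of principal 2x2 minors, determinant of M give the coefficients) is
  p(λ) = det(λ I - M) = λ^3 - 56λ^2 + 791λ - 676.
No integer candidate from the rational root theorem (±divisors of 676) is a root, so the roots are irrational. The cubic discriminant is Δ = 34270644 > 0, so there are three distinct real roots. p(0) = -676 and p(1) = 60 have opposite signs, so a root lies in (0, 1); Newton's method refines it to λ ≈ 0.9126. p(23) = 60 and p(24) = -124 have opposite signs, so a root lies in (23, 24); Newton's method refines it to λ ≈ 23.3095. p(31) = -180 and p(32) = 60 have opposite signs, so a root lies in (31, 32); Newton's method refines it to λ ≈ 31.7779. Check (Vieta): the three roots sum to 56, matching tr M = 56.
So the eigenvalues of A^T A are ≈ 0.9126, 23.3095, 31.7779 (all ≥ 0, as they must be for A^T A). The largest is λ_max ≈ 31.7779, hence ||A||_2 = sqrt(λ_max) ≈ 5.6372.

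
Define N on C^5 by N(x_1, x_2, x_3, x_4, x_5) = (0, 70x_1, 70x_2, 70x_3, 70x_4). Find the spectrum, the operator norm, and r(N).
sigma(N) = {0}; ||N|| = 70; r(N) = 0. (N is nilpotent with N^5 = 0.)

On C^5, N is a strictly lower-triangular matrix with 70 on the subdiagonal and zeros elsewhere, so its characteristic polynomial is lambda^5 and every eigenvalue is 0: sigma(N) = {0}. For the operator norm, N e_i = 70e_{i+1} for i = 1, ..., 4 and N e_5 = 0, so the singular values of N are 70 (with multiplicity 4) and 0; hence ||N|| = 70. The spectral radius r(N) = max|lambda| = 0. Note ||N|| > r(N) — characteristic of non-normal nilpotent operators. Indeed N^5 = 0.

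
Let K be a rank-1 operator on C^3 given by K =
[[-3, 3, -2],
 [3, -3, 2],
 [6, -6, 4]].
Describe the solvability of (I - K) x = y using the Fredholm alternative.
(I - K) is invertible (det(I - K) = 3 ≠ 0), so for every y in C^3 the equation (I - K) x = y has a unique solution.

K has rank 1, so it is an outer product K = u v^T: every row of K is a multiple of one row vector. Reading off the entries, u = (-1, 1, 2) and v = (3, -3, 2) (row i of K equals u_i·v^T). A rank-one matrix u v^T satisfies K u = u (v·u) and kills the (2)-dimensional subspace v^⊥, so its characteristic polynomial is lambda^2 (lambda - v·u) with v·u = tr K = -2. Hence the eigenvalues of I - K are 1 (multiplicity 2) and 1 - (-2) = 3, so det(I - K) = 3. (Direct check: I - K =
[[4, -3, 2],
 [-3, 4, -2],
 [-6, 6, -3]]
has determinant 3.) The finite-dimensional Fredholm alternative says: either (I - K) is invertible, or ker(I - K) ≠ {0} and then range(I - K) = ker((I - K)^*)^⊥, with dim ker(I - K) = dim ker((I - K)^*). Since det(I - K) ≠ 0, 1 is not an eigenvalue of K and ker(I - K) = {0}, so we are in the first case: for every y there is a unique x = (I - K)^(-1) y. Explicitly, by the Sherman–Morrison formula, (I - u v^T)^(-1) = I + u v^T/(1 - v·u), i.e. (I - K)^(-1) = I + K/(3).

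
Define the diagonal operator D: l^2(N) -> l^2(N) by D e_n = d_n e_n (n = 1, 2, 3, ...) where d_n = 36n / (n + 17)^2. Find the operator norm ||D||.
||D|| = 9/17 (attained at n = 17)

For D diagonal, ||D|| = sup_n |d_n|. Treat f(x) = 36x / (x + 17)^2 for real x > 0. By the quotient rule, f'(x) = 36(17 - x)/(x + 17)^3, which is positive for x < 17 and negative for x > 17. So f has a unique maximum at x = 17, and since 17 is a positive integer, the supremum over n ≥ 1 is attained at n = 17: d_17 = 36·17/(17 + 17)^2 = 36·17/1156 = 9/17. Hence ||D|| = 9/17.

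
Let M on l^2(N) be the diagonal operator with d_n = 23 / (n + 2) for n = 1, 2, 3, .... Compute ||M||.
||M|| = 23/3 (attained at n = 1)

For M diagonal, ||M|| = sup_n |d_n| = sup_n 23/(n + 2). This is positive and strictly decreasing in n, so the supremum is attained at n = 1: d_1 = 23/(1 + 2) = 23/3. Hence ||M|| = 23/3.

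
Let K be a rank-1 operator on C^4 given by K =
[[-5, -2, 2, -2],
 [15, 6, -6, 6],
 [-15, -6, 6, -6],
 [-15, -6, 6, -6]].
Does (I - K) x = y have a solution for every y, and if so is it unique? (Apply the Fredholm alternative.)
(I - K) is singular (det(I - K) = 0, i.e. 1 ∈ sigma(K)). (I - K) x = y is solvable iff y ⊥ ker((I - K)^*) = span{(-5, -2, 2, -2)}, i.e. iff -5y_1 - 2y_2 + 2y_3 - 2y_4 = 0. When solvable, the solutions are x = y + c·(1, -3, 3, 3), c arbitrary (ker(I - K) = span{(1, -3, 3, 3)}, dimension 1).

K has rank 1, so it is an outer product K = u v^T: every row of K is a multiple of one row vector. Reading off the entries, u = (1, -3, 3, 3) and v = (-5, -2, 2, -2) (row i of K equals u_i·v^T). A rank-one matrix u v^T satisfies K u = u (v·u) and kills the (3)-dimensional subspace v^⊥, so its characteristic polynomial is lambda^3 (lambda - v·u) with v·u = tr K = 1. Hence the eigenvalues of I - K are 1 (multiplicity 3) and 1 - (1) = 0, so det(I - K) = 0. (Direct check: I - K =
[[6, 2, -2, 2],
 [-15, -5, 6, -6],
 [15, 6, -5, 6],
 [15, 6, -6, 7]]
has determinant 0.) So 1 is an eigenvalue of K and (I - K) is not invertible. The finite-dimensional Fredholm alternative says: either (I - K) is invertible, or ker(I - K) ≠ {0} and then range(I - K) = ker((I - K)^*)^⊥, with dim ker(I - K) = dim ker((I - K)^*). We are in the second case, so we need both kernels. Kernel of I - K: (I - K) u = u - u (v·u) = u - u = 0, so ker(I - K) = span{u} = span{(1, -3, 3, 3)} (it is exactly 1-dimensional because rank(I - K) = 3). Kernel of the adjoint: K is real, so (I - K)^* = I - K^T = I - v u^T, and (I - v u^T) v = v - v (u·v) = 0; hence ker((I - K)^*) = span{v} = span{(-5, -2, 2, -2)}. Therefore (I - K) x = y is solvable iff <y, v> = 0, i.e. iff -5y_1 - 2y_2 + 2y_3 - 2y_4 = 0. When this holds, K y = u (v·y) = 0, so (I - K) y = y and x = y is a particular solution; the full solution set is the line x = y + c·u = y + c·(1, -3, 3, 3), c ∈ C.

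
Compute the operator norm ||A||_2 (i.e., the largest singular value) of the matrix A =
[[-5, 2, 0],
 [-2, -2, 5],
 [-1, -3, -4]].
||A||_2 ≈ 6.6321 (= sqrt(largest eigenvalue of A^T A))

||A||_2 = sigma_max(A) = sqrt(lambda_max(A^T A)). Form the symmetric matrix M = A^T A =
[[30, -3, -6],
 [-3, 17, 2],
 [-6, 2, 41]].
Its characteristic polynomial (trace, sum of principal 2x2 minors, determinant of M give the coefficients) is
  p(λ) = det(λ I - M) = λ^3 - 88λ^2 + 2388λ - 19881.
No integer candidate from the rational root theorem (±divisors of 19881) is a root, so the roots are irrational. The cubic discriminant is Δ = 26270325 > 0, so there are three distinct real roots. p(16) = -105 and p(17) = 196 have opposite signs, so a root lies in (16, 17); Newton's method refines it to λ ≈ 16.3208. p(27) = 126 and p(28) = -57 have opposite signs, so a root lies in (27, 28); Newton's method refines it to λ ≈ 27.6947. p(43) = -402 and p(44) = 7 have opposite signs, so a root lies in (43, 44); Newton's method refines it to λ ≈ 43.9845. Check (Vieta): the three roots sum to 88, matching tr M = 88.
So the eigenvalues of A^T A are ≈ 16.3208, 27.6947, 43.9845 (all ≥ 0, as they must be for A^T A). The largest is λ_max ≈ 43.9845, hence ||A||_2 = sqrt(λ_max) ≈ 6.6321.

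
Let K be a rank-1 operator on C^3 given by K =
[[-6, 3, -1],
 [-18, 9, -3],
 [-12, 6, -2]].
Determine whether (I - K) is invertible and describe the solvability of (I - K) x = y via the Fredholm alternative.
(I - K) is singular (det(I - K) = 0, i.e. 1 ∈ sigma(K)). (I - K) x = y is solvable iff y ⊥ ker((I - K)^*) = span{(-6, 3, -1)}, i.e. iff -6y_1 + 3y_2 - y_3 = 0. When solvable, the solutions are x = y + c·(1, 3, 2), c arbitrary (ker(I - K) = span{(1, 3, 2)}, dimension 1).

K has rank 1, so it is an outer product K = u v^T: every row of K is a multiple of one row vector. Reading off the entries, u = (1, 3, 2) and v = (-6, 3, -1) (row i of K equals u_i·v^T). A rank-one matrix u v^T satisfies K u = u (v·u) and kills the (2)-dimensional subspace v^⊥, so its characteristic polynomial is lambda^2 (lambda - v·u) with v·u = tr K = 1. Hence the eigenvalues of I - K are 1 (multiplicity 2) and 1 - (1) = 0, so det(I - K) = 0. (Direct check: I - K =
[[7, -3, 1],
 [18, -8, 3],
 [12, -6, 3]]
has determinant 0.) So 1 is an eigenvalue of K and (I - K) is not invertible. The finite-dimensional Fredholm alternative says: either (I - K) is invertible, or ker(I - K) ≠ {0} and then range(I - K) = ker((I - K)^*)^⊥, with dim ker(I - K) = dim ker((I - K)^*). We are in the second case, so we need both kernels. Kernel of I - K: (I - K) u = u - u (v·u) = u - u = 0, so ker(I - K) = span{u} = span{(1, 3, 2)} (it is exactly 1-dimensional because rank(I - K) = 2). Kernel of the adjoint: K is real, so (I - K)^* = I - K^T = I - v u^T, and (I - v u^T) v = v - v (u·v) = 0; hence ker((I - K)^*) = span{v} = span{(-6, 3, -1)}. Therefore (I - K) x = y is solvable iff <y, v> = 0, i.e. iff -6y_1 + 3y_2 - y_3 = 0. When this holds, K y = u (v·y) = 0, so (I - K) y = y and x = y is a particular solution; the full solution set is the line x = y + c·u = y + c·(1, 3, 2), c ∈ C.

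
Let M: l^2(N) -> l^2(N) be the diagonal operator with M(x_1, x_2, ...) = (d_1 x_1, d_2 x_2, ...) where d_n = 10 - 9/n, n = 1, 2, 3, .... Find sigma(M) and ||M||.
sigma(M) = {10 - 9/n : n ≥ 1} ∪ {10}; ||M|| = 10

A bounded diagonal operator on l^2 with diagonal entries d_n has spectrum equal to the closure of {d_n : n ≥ 1}: every d_n is an eigenvalue (with eigenvector e_n), so {d_n} ⊂ sigma(M); the spectrum is closed, so its closure is too; and for lambda not in the closure, (M - lambda I) has bounded inverse (the diagonal entries 1/(d_n - lambda) are bounded). For our sequence d_n = 10 - 9/n, n = 1, 2, 3, ...:
  - {d_n} = {10 - 9/n : n ≥ 1}; the only limit point is 10
  - closure = {10 - 9/n : n ≥ 1} ∪ {10}
For the norm: a diagonal operator has ||M|| = sup_n |d_n|. Here d_n = 10 - 9/n increases monotonically from d_1 = 1 toward 10, with all terms in [1, 10); so sup_n |d_n| = 10 (the supremum is the limit, not attained). So ||M|| = 10.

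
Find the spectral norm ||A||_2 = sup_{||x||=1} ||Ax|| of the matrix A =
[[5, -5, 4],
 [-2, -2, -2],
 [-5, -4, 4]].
||A||_2 ≈ 8.5677 (= sqrt(largest eigenvalue of A^T A))

||A||_2 = sigma_max(A) = sqrt(lambda_max(A^T A)). Form the symmetric matrix M = A^T A =
[[54, -1, 4],
 [-1, 45, -32],
 [4, -32, 36]].
Its characteristic polynomial (trace, sum of principal 2x2 minors, determinant of M give the coefficients) is
  p(λ) = det(λ I - M) = λ^3 - 135λ^2 + 4953λ - 31684.
No integer candidate from the rational root theorem (±divisors of 31684) is a root, so the roots are irrational. The cubic discriminant is Δ = 3486620565 > 0, so there are three distinct real roots. p(8) = -188 and p(9) = 2687 have opposite signs, so a root lies in (8, 9); Newton's method refines it to λ ≈ 8.0631. p(53) = 487 and p(54) = -418 have opposite signs, so a root lies in (53, 54); Newton's method refines it to λ ≈ 53.5311. p(73) = -513 and p(74) = 802 have opposite signs, so a root lies in (73, 74); Newton's method refines it to λ ≈ 73.4058. Check (Vieta): the three roots sum to 135, matching tr M = 135.
So the eigenvalues of A^T A are ≈ 8.0631, 53.5311, 73.4058 (all ≥ 0, as they must be for A^T A). The largest is λ_max ≈ 73.4058, hence ||A||_2 = sqrt(λ_max) ≈ 8.5677.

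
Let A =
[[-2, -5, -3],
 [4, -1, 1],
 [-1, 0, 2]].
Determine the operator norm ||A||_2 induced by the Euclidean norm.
||A||_2 ≈ 6.323 (= sqrt(largest eigenvalue of A^T A))

||A||_2 = sigma_max(A) = sqrt(lambda_max(A^T A)). Form the symmetric matrix M = A^T A =
[[21, 6, 8],
 [6, 26, 14],
 [8, 14, 14]].
Its characteristic polynomial (trace, sum of principal 2x2 minors, determinant of M give the coefficients) is
  p(λ) = det(λ I - M) = λ^3 - 61λ^2 + 908λ - 2704.
No integer candidate from the rational root theorem (±divisors of 2704) is a root, so the roots are irrational. The cubic discriminant is Δ = 116781904 > 0, so there are three distinct real roots. p(3) = -502 and p(4) = 16 have opposite signs, so a root lies in (3, 4); Newton's method refines it to λ ≈ 3.9659. p(17) = 16 and p(18) = -292 have opposite signs, so a root lies in (17, 18); Newton's method refines it to λ ≈ 17.0534. p(39) = -754 and p(40) = 16 have opposite signs, so a root lies in (39, 40); Newton's method refines it to λ ≈ 39.9806. Check (Vieta): the three roots sum to 61, matching tr M = 61.
So the eigenvalues of A^T A are ≈ 3.9659, 17.0534, 39.9806 (all ≥ 0, as they must be for A^T A). The largest is λ_max ≈ 39.9806, hence ||A||_2 = sqrt(λ_max) ≈ 6.323.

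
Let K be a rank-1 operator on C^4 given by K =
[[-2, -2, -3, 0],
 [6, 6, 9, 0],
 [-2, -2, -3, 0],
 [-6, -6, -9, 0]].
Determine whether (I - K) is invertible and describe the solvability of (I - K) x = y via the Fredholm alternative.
(I - K) is singular (det(I - K) = 0, i.e. 1 ∈ sigma(K)). (I - K) x = y is solvable iff y ⊥ ker((I - K)^*) = span{(-2, -2, -3, 0)}, i.e. iff -2y_1 - 2y_2 - 3y_3 = 0. When solvable, the solutions are x = y + c·(1, -3, 1, 3), c arbitrary (ker(I - K) = span{(1, -3, 1, 3)}, dimension 1).

K has rank 1, so it is an outer product K = u v^T: every row of K is a multiple of one row vector. Reading off the entries, u = (1, -3, 1, 3) and v = (-2, -2, -3, 0) (row i of K equals u_i·v^T). A rank-one matrix u v^T satisfies K u = u (v·u) and kills the (3)-dimensional subspace v^⊥, so its characteristic polynomial is lambda^3 (lambda - v·u) with v·u = tr K = 1. Hence the eigenvalues of I - K are 1 (multiplicity 3) and 1 - (1) = 0, so det(I - K) = 0. (Direct check: I - K =
[[3, 2, 3, 0],
 [-6, -5, -9, 0],
 [2, 2, 4, 0],
 [6, 6, 9, 1]]
has determinant 0.) So 1 is an eigenvalue of K and (I - K) is not invertible. The finite-dimensional Fredholm alternative says: either (I - K) is invertible, or ker(I - K) ≠ {0} and then range(I - K) = ker((I - K)^*)^⊥, with dim ker(I - K) = dim ker((I - K)^*). We are in the second case, so we need both kernels. Kernel of I - K: (I - K) u = u - u (v·u) = u - u = 0, so ker(I - K) = span{u} = span{(1, -3, 1, 3)} (it is exactly 1-dimensional because rank(I - K) = 3). Kernel of the adjoint: K is real, so (I - K)^* = I - K^T = I - v u^T, and (I - v u^T) v = v - v (u·v) = 0; hence ker((I - K)^*) = span{v} = span{(-2, -2, -3, 0)}. Therefore (I - K) x = y is solvable iff <y, v> = 0, i.e. iff -2y_1 - 2y_2 - 3y_3 = 0. When this holds, K y = u (v·y) = 0, so (I - K) y = y and x = y is a particular solution; the full solution set is the line x = y + c·u = y + c·(1, -3, 1, 3), c ∈ C.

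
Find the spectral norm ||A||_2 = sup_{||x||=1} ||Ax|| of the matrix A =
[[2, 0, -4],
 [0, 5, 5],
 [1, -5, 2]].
||A||_2 ≈ 7.9822 (= sqrt(largest eigenvalue of A^T A))

||A||_2 = sigma_max(A) = sqrt(lambda_max(A^T A)). Form the symmetric matrix M = A^T A =
[[5, -5, -6],
 [-5, 50, 15],
 [-6, 15, 45]].
Its characteristic polynomial (trace, sum of principal 2x2 minors, determinant of M give the coefficients) is
  p(λ) = det(λ I - M) = λ^3 - 100λ^2 + 2439λ - 8100.
No integer candidate from the rational root theorem (±divisors of 8100) is a root, so the roots are irrational. The cubic discriminant is Δ = 2840637924 > 0, so there are three distinct real roots. p(3) = -1656 and p(4) = 120 have opposite signs, so a root lies in (3, 4); Newton's method refines it to λ ≈ 3.9291. p(32) = 316 and p(33) = -576 have opposite signs, so a root lies in (32, 33); Newton's method refines it to λ ≈ 32.3549. p(63) = -1296 and p(64) = 540 have opposite signs, so a root lies in (63, 64); Newton's method refines it to λ ≈ 63.7159. Check (Vieta): the three roots sum to 100, matching tr M = 100.
So the eigenvalues of A^T A are ≈ 3.9291, 32.3549, 63.7159 (all ≥ 0, as they must be for A^T A). The largest is λ_max ≈ 63.7159, hence ||A||_2 = sqrt(λ_max) ≈ 7.9822.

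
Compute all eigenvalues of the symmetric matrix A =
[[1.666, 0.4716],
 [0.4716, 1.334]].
sigma(A) ≈ {1, 2}

A is real symmetric, so its spectrum consists of real eigenvalues. Expanding the characteristic polynomial of the displayed matrix gives
  det(λ I - A) = p(λ) = λ^2 + (-3)λ + (2).
Solving p(λ) = 0 yields eigenvalues ≈ 1, 2. (A is shown rounded to 4 decimals, so these recover the underlying integer eigenvalues to within that precision.)
Verification: the trace of A = 3 equals the sum of eigenvalues 3, and det(A) ≈ 2.0000 matches the eigenvalue product 2.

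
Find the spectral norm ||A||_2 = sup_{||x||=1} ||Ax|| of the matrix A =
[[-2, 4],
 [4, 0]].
||A||_2 = sqrt((36 + sqrt(272))/2) ≈ 5.1231 (= sqrt(largest eigenvalue of A^T A))

||A||_2 = sigma_max(A) = sqrt(lambda_max(A^T A)). Form the symmetric matrix M = A^T A =
[[20, -8],
 [-8, 16]].
Its characteristic polynomial (trace, determinant of M give the coefficients) is
  p(λ) = det(λ I - M) = λ^2 - 36λ + 256.
For λ^2 - 36λ + 256 the discriminant is 272. It is nonnegative but not a perfect square, so the roots are real and irrational: λ = (36 ± sqrt(272))/2 ≈ 26.2462, 9.7538.
So the eigenvalues of A^T A are ≈ 9.7538, 26.2462 (all ≥ 0, as they must be for A^T A). The largest is λ_max = (36 + sqrt(272))/2 ≈ 26.2462, hence ||A||_2 = sqrt(λ_max) = sqrt((36 + sqrt(272))/2) ≈ 5.1231.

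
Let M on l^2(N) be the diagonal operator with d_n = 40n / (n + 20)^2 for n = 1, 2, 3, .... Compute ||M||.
||M|| = 1/2 (attained at n = 20)

For M diagonal, ||M|| = sup_n |d_n|. Treat f(x) = 40x / (x + 20)^2 for real x > 0. By the quotient rule, f'(x) = 40(20 - x)/(x + 20)^3, which is positive for x < 20 and negative for x > 20. So f has a unique maximum at x = 20, and since 20 is a positive integer, the supremum over n ≥ 1 is attained at n = 20: d_20 = 40·20/(20 + 20)^2 = 40·20/1600 = 1/2. Hence ||M|| = 1/2.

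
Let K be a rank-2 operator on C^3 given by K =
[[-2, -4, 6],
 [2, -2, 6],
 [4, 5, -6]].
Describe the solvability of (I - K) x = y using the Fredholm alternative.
(I - K) is invertible (det(I - K) = -7 ≠ 0), so for every y in C^3 the equation (I - K) x = y has a unique solution.

K has rank 2 and factors as K = U V^T = u1 v1^T + u2 v2^T with u1 = (0, -2, -1), v1 = (-1, 1, -3), u2 = (2, 0, -3), v2 = (-1, -2, 3) (multiplying out reproduces the displayed K). The nonzero eigenvalues of U V^T coincide with those of the 2 x 2 matrix G = V^T U = [[v1·u1, v1·u2], [v2·u1, v2·u2]] = [[1, 7], [1, -11]], and by the Sylvester determinant identity det(I_3 - U V^T) = det(I_2 - V^T U) = det([[0, -7], [-1, 12]]) = (0)(12) - (-7)(-1) = -7. (Direct check: I - K =
[[3, 4, -6],
 [-2, 3, -6],
 [-4, -5, 7]]
has determinant -7.) The finite-dimensional Fredholm alternative says: either (I - K) is invertible, or ker(I - K) ≠ {0} and then range(I - K) = ker((I - K)^*)^⊥, with dim ker(I - K) = dim ker((I - K)^*). Since det(I - K) ≠ 0, 1 is not an eigenvalue of K and ker(I - K) = {0}, so we are in the first case: for every y there is a unique x = (I - K)^(-1) y. (Explicitly, by the Woodbury identity, (I - U V^T)^(-1) = I + U (I_2 - G)^(-1) V^T.)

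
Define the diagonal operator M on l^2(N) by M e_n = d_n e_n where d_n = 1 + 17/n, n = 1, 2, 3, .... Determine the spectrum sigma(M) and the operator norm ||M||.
sigma(M) = {1 + 17/n : n ≥ 1} ∪ {1}; ||M|| = 18

A bounded diagonal operator on l^2 with diagonal entries d_n has spectrum equal to the closure of {d_n : n ≥ 1}: every d_n is an eigenvalue (with eigenvector e_n), so {d_n} ⊂ sigma(M); the spectrum is closed, so its closure is too; and for lambda not in the closure, (M - lambda I) has bounded inverse (the diagonal entries 1/(d_n - lambda) are bounded). For our sequence d_n = 1 + 17/n, n = 1, 2, 3, ...:
  - {d_n} = {1 + 17/n : n ≥ 1}; the only limit point is 1
  - closure = {1 + 17/n : n ≥ 1} ∪ {1}
For the norm: a diagonal operator has ||M|| = sup_n |d_n|. Here d_n = 1 + 17/n is positive and decreasing, so sup_n |d_n| = d_1 = 1 + 17 = 18. So ||M|| = 18.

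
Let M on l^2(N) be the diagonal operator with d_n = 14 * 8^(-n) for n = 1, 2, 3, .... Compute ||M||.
||M|| = 7/4 (attained at n = 1)

For M diagonal, ||M|| = sup_n |d_n|. The sequence d_n = 14 * 8^(-n) is positive and strictly decreasing (ratio 8^(-1) < 1), so the supremum is d_1 = 14/8 = 7/4. Hence ||M|| = 7/4.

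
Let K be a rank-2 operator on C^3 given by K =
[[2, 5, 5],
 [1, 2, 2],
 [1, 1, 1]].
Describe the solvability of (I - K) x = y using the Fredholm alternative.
(I - K) is invertible (det(I - K) = -8 ≠ 0), so for every y in C^3 the equation (I - K) x = y has a unique solution.

K has rank 2 and factors as K = U V^T = u1 v1^T + u2 v2^T with u1 = (1, 0, -1), v1 = (1, 3, 3), u2 = (-1, -1, -2), v2 = (-1, -2, -2) (multiplying out reproduces the displayed K). The nonzero eigenvalues of U V^T coincide with those of the 2 x 2 matrix G = V^T U = [[v1·u1, v1·u2], [v2·u1, v2·u2]] = [[-2, -10], [1, 7]], and by the Sylvester determinant identity det(I_3 - U V^T) = det(I_2 - V^T U) = det([[3, 10], [-1, -6]]) = (3)(-6) - (10)(-1) = -8. (Direct check: I - K =
[[-1, -5, -5],
 [-1, -1, -2],
 [-1, -1, 0]]
has determinant -8.) The finite-dimensional Fredholm alternative says: either (I - K) is invertible, or ker(I - K) ≠ {0} and then range(I - K) = ker((I - K)^*)^⊥, with dim ker(I - K) = dim ker((I - K)^*). Since det(I - K) ≠ 0, 1 is not an eigenvalue of K and ker(I - K) = {0}, so we are in the first case: for every y there is a unique x = (I - K)^(-1) y. (Explicitly, by the Woodbury identity, (I - U V^T)^(-1) = I + U (I_2 - G)^(-1) V^T.)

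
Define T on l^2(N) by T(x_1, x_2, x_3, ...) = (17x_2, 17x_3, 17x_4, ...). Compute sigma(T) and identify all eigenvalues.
sigma(T) = closed disk {z in C : |z| ≤ 17}; sigma_p(T) = open disk {z in C : |z| < 17}

Note T = 17·V where V is the unit left shift (V x)_k = x_{k+1}; so sigma(T) = 17·sigma(V) and ||T|| = 17||V||. ||T x||^2 = 289sum_{k≥2} |x_k|^2 ≤ 289||x||^2, with equality on {x : x_1 = 0}, so ||T|| = 17. For any lambda with |lambda| < 17, set r = lambda/17 (|r| < 1); the vector x = (1, r, r^2, ...) is in l^2 and satisfies T x = 17(r, r^2, ...) = lambda x, so lambda is an eigenvalue. On the boundary |lambda| = 17 the geometric series diverges, so no l^2 eigenvector exists, but these lambda lie in the approximate point spectrum. Hence sigma(T) is the closed disk of radius 17 and sigma_p(T) is the open disk.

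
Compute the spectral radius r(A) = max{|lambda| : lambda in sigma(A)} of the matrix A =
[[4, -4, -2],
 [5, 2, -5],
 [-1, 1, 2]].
r(A) ≈ 5.8993

The eigenvalues of A are the roots of its characteristic polynomial. With M = A (coefficients from the trace, the sum of principal 2x2 minors, and det A):
  p(λ) = det(λ I - M) = λ^3 - 8λ^2 + 43λ - 42.
No integer candidate from the rational root theorem (±divisors of 42) is a root, so the roots are irrational. The cubic discriminant is Δ = -73272 < 0, so there is one real root and a complex-conjugate pair. p(1) = -6 and p(2) = 20 have opposite signs, so a root lies in (1, 2); Newton's method refines it to λ ≈ 1.2068. Dividing out (λ - (1.2068)) leaves approximately λ^2 - 6.7932λ + 34.8018. For λ^2 - 6.7932λ + 34.8018 the discriminant is -93.06. It is negative, so the remaining roots are the complex-conjugate pair λ ≈ 3.3966 ± 4.8234i. Their product equals the constant term, so |λ|^2 ≈ 34.8018 and |λ| ≈ 5.8993.
Thus the eigenvalues (to 4 decimals) are 1.2068 (modulus 1.2068); 3.3966 ± 4.8234i (modulus 5.8993). The spectral radius is the largest modulus: r(A) ≈ 5.8993. (Cross-check: r(A) ≤ ||A||_2 ≈ 8.5627; equality holds whenever A is normal, though it can also hold for some non-normal A.)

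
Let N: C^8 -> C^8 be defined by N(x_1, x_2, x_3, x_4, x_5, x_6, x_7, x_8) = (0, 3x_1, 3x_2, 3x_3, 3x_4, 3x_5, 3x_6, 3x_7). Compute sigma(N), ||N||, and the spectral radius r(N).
sigma(N) = {0}; ||N|| = 3; r(N) = 0. (N is nilpotent with N^8 = 0.)

On C^8, N is a strictly lower-triangular matrix with 3 on the subdiagonal and zeros elsewhere, so its characteristic polynomial is lambda^8 and every eigenvalue is 0: sigma(N) = {0}. For the operator norm, N e_i = 3e_{i+1} for i = 1, ..., 7 and N e_8 = 0, so the singular values of N are 3 (with multiplicity 7) and 0; hence ||N|| = 3. The spectral radius r(N) = max|lambda| = 0. Note ||N|| > r(N) — characteristic of non-normal nilpotent operators. Indeed N^8 = 0.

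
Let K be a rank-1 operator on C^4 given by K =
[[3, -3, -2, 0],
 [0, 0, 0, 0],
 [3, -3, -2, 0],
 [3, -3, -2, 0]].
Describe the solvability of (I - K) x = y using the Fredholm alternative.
(I - K) is singular (det(I - K) = 0, i.e. 1 ∈ sigma(K)). (I - K) x = y is solvable iff y ⊥ ker((I - K)^*) = span{(3, -3, -2, 0)}, i.e. iff 3y_1 - 3y_2 - 2y_3 = 0. When solvable, the solutions are x = y + c·(1, 0, 1, 1), c arbitrary (ker(I - K) = span{(1, 0, 1, 1)}, dimension 1).

K has rank 1, so it is an outer product K = u v^T: every row of K is a multiple of one row vector. Reading off the entries, u = (1, 0, 1, 1) and v = (3, -3, -2, 0) (row i of K equals u_i·v^T). A rank-one matrix u v^T satisfies K u = u (v·u) and kills the (3)-dimensional subspace v^⊥, so its characteristic polynomial is lambda^3 (lambda - v·u) with v·u = tr K = 1. Hence the eigenvalues of I - K are 1 (multiplicity 3) and 1 - (1) = 0, so det(I - K) = 0. (Direct check: I - K =
[[-2, 3, 2, 0],
 [0, 1, 0, 0],
 [-3, 3, 3, 0],
 [-3, 3, 2, 1]]
has determinant 0.) So 1 is an eigenvalue of K and (I - K) is not invertible. The finite-dimensional Fredholm alternative says: either (I - K) is invertible, or ker(I - K) ≠ {0} and then range(I - K) = ker((I - K)^*)^⊥, with dim ker(I - K) = dim ker((I - K)^*). We are in the second case, so we need both kernels. Kernel of I - K: (I - K) u = u - u (v·u) = u - u = 0, so ker(I - K) = span{u} = span{(1, 0, 1, 1)} (it is exactly 1-dimensional because rank(I - K) = 3). Kernel of the adjoint: K is real, so (I - K)^* = I - K^T = I - v u^T, and (I - v u^T) v = v - v (u·v) = 0; hence ker((I - K)^*) = span{v} = span{(3, -3, -2, 0)}. Therefore (I - K) x = y is solvable iff <y, v> = 0, i.e. iff 3y_1 - 3y_2 - 2y_3 = 0. When this holds, K y = u (v·y) = 0, so (I - K) y = y and x = y is a particular solution; the full solution set is the line x = y + c·u = y + c·(1, 0, 1, 1), c ∈ C.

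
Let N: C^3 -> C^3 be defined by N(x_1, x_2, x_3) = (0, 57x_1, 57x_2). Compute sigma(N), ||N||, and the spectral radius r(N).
sigma(N) = {0}; ||N|| = 57; r(N) = 0. (N is nilpotent with N^3 = 0.)

On C^3, N is a strictly lower-triangular matrix with 57 on the subdiagonal and zeros elsewhere, so its characteristic polynomial is lambda^3 and every eigenvalue is 0: sigma(N) = {0}. For the operator norm, N e_i = 57e_{i+1} for i = 1, ..., 2 and N e_3 = 0, so the singular values of N are 57 (with multiplicity 2) and 0; hence ||N|| = 57. The spectral radius r(N) = max|lambda| = 0. Note ||N|| > r(N) — characteristic of non-normal nilpotent operators. Indeed N^3 = 0.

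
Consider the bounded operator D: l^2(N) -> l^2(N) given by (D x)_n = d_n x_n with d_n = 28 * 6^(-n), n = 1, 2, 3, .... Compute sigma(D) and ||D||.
sigma(D) = {28 * 6^(-n) : n ≥ 1} ∪ {0}; ||D|| = 14/3

A bounded diagonal operator on l^2 with diagonal entries d_n has spectrum equal to the closure of {d_n : n ≥ 1}: every d_n is an eigenvalue (with eigenvector e_n), so {d_n} ⊂ sigma(D); the spectrum is closed, so its closure is too; and for lambda not in the closure, (D - lambda I) has bounded inverse (the diagonal entries 1/(d_n - lambda) are bounded). For our sequence d_n = 28 * 6^(-n), n = 1, 2, 3, ...:
  - {d_n} = {28 * 6^(-n) : n ≥ 1}; the only limit point is 0
  - closure = {28 * 6^(-n) : n ≥ 1} ∪ {0}
For the norm: a diagonal operator has ||D|| = sup_n |d_n|. Here d_n = 28 * 6^(-n) is positive and decreasing, so sup_n |d_n| = d_1 = 28/6 = 14/3. So ||D|| = 14/3.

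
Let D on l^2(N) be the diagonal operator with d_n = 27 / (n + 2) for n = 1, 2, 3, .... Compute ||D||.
||D|| = 9 (attained at n = 1)

For D diagonal, ||D|| = sup_n |d_n| = sup_n 27/(n + 2). This is positive and strictly decreasing in n, so the supremum is attained at n = 1: d_1 = 27/(1 + 2) = 9. Hence ||D|| = 9.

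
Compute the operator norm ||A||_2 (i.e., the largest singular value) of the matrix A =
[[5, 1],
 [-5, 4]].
||A||_2 = sqrt((67 + sqrt(1989))/2) ≈ 7.4699 (= sqrt(largest eigenvalue of A^T A))

||A||_2 = sigma_max(A) = sqrt(lambda_max(A^T A)). Form the symmetric matrix M = A^T A =
[[50, -15],
 [-15, 17]].
Its characteristic polynomial (trace, determinant of M give the coefficients) is
  p(λ) = det(λ I - M) = λ^2 - 67λ + 625.
For λ^2 - 67λ + 625 the discriminant is 1989. It is nonnegative but not a perfect square, so the roots are real and irrational: λ = (67 ± sqrt(1989))/2 ≈ 55.7991, 11.2009.
So the eigenvalues of A^T A are ≈ 11.2009, 55.7991 (all ≥ 0, as they must be for A^T A). The largest is λ_max = (67 + sqrt(1989))/2 ≈ 55.7991, hence ||A||_2 = sqrt(λ_max) = sqrt((67 + sqrt(1989))/2) ≈ 7.4699.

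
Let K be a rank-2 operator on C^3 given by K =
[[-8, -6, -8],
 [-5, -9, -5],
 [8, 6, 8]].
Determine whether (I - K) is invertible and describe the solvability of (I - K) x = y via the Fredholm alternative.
(I - K) is invertible (det(I - K) = 10 ≠ 0), so for every y in C^3 the equation (I - K) x = y has a unique solution.

K has rank 2 and factors as K = U V^T = u1 v1^T + u2 v2^T with u1 = (1, -2, -1), v1 = (-2, 0, -2), u2 = (-2, -3, 2), v2 = (3, 3, 3) (multiplying out reproduces the displayed K). The nonzero eigenvalues of U V^T coincide with those of the 2 x 2 matrix G = V^T U = [[v1·u1, v1·u2], [v2·u1, v2·u2]] = [[0, 0], [-6, -9]], and by the Sylvester determinant identity det(I_3 - U V^T) = det(I_2 - V^T U) = det([[1, 0], [6, 10]]) = (1)(10) - (0)(6) = 10. (Direct check: I - K =
[[9, 6, 8],
 [5, 10, 5],
 [-8, -6, -7]]
has determinant 10.) The finite-dimensional Fredholm alternative says: either (I - K) is invertible, or ker(I - K) ≠ {0} and then range(I - K) = ker((I - K)^*)^⊥, with dim ker(I - K) = dim ker((I - K)^*). Since det(I - K) ≠ 0, 1 is not an eigenvalue of K and ker(I - K) = {0}, so we are in the first case: for every y there is a unique x = (I - K)^(-1) y. (Explicitly, by the Woodbury identity, (I - U V^T)^(-1) = I + U (I_2 - G)^(-1) V^T.)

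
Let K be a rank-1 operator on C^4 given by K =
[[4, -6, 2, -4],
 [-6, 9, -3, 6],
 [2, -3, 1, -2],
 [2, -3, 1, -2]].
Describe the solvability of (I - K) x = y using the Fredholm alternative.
(I - K) is invertible (det(I - K) = -11 ≠ 0), so for every y in C^4 the equation (I - K) x = y has a unique solution.

K has rank 1, so it is an outer product K = u v^T: every row of K is a multiple of one row vector. Reading off the entries, u = (-2, 3, -1, -1) and v = (-2, 3, -1, 2) (row i of K equals u_i·v^T). A rank-one matrix u v^T satisfies K u = u (v·u) and kills the (3)-dimensional subspace v^⊥, so its characteristic polynomial is lambda^3 (lambda - v·u) with v·u = tr K = 12. Hence the eigenvalues of I - K are 1 (multiplicity 3) and 1 - (12) = -11, so det(I - K) = -11. (Direct check: I - K =
[[-3, 6, -2, 4],
 [6, -8, 3, -6],
 [-2, 3, 0, 2],
 [-2, 3, -1, 3]]
has determinant -11.) The finite-dimensional Fredholm alternative says: either (I - K) is invertible, or ker(I - K) ≠ {0} and then range(I - K) = ker((I - K)^*)^⊥, with dim ker(I - K) = dim ker((I - K)^*). Since det(I - K) ≠ 0, 1 is not an eigenvalue of K and ker(I - K) = {0}, so we are in the first case: for every y there is a unique x = (I - K)^(-1) y. Explicitly, by the Sherman–Morrison formula, (I - u v^T)^(-1) = I + u v^T/(1 - v·u), i.e. (I - K)^(-1) = I + K/(-11).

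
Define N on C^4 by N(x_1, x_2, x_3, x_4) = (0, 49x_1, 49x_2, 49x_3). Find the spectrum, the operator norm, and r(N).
sigma(N) = {0}; ||N|| = 49; r(N) = 0. (N is nilpotent with N^4 = 0.)

On C^4, N is a strictly lower-triangular matrix with 49 on the subdiagonal and zeros elsewhere, so its characteristic polynomial is lambda^4 and every eigenvalue is 0: sigma(N) = {0}. For the operator norm, N e_i = 49e_{i+1} for i = 1, ..., 3 and N e_4 = 0, so the singular values of N are 49 (with multiplicity 3) and 0; hence ||N|| = 49. The spectral radius r(N) = max|lambda| = 0. Note ||N|| > r(N) — characteristic of non-normal nilpotent operators. Indeed N^4 = 0.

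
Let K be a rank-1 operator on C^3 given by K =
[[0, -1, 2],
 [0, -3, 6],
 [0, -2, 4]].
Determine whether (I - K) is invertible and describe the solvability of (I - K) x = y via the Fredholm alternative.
(I - K) is singular (det(I - K) = 0, i.e. 1 ∈ sigma(K)). (I - K) x = y is solvable iff y ⊥ ker((I - K)^*) = span{(0, -1, 2)}, i.e. iff -y_2 + 2y_3 = 0. When solvable, the solutions are x = y + c·(1, 3, 2), c arbitrary (ker(I - K) = span{(1, 3, 2)}, dimension 1).

K has rank 1, so it is an outer product K = u v^T: every row of K is a multiple of one row vector. Reading off the entries, u = (1, 3, 2) and v = (0, -1, 2) (row i of K equals u_i·v^T). A rank-one matrix u v^T satisfies K u = u (v·u) and kills the (2)-dimensional subspace v^⊥, so its characteristic polynomial is lambda^2 (lambda - v·u) with v·u = tr K = 1. Hence the eigenvalues of I - K are 1 (multiplicity 2) and 1 - (1) = 0, so det(I - K) = 0. (Direct check: I - K =
[[1, 1, -2],
 [0, 4, -6],
 [0, 2, -3]]
has determinant 0.) So 1 is an eigenvalue of K and (I - K) is not invertible. The finite-dimensional Fredholm alternative says: either (I - K) is invertible, or ker(I - K) ≠ {0} and then range(I - K) = ker((I - K)^*)^⊥, with dim ker(I - K) = dim ker((I - K)^*). We are in the second case, so we need both kernels. Kernel of I - K: (I - K) u = u - u (v·u) = u - u = 0, so ker(I - K) = span{u} = span{(1, 3, 2)} (it is exactly 1-dimensional because rank(I - K) = 2). Kernel of the adjoint: K is real, so (I - K)^* = I - K^T = I - v u^T, and (I - v u^T) v = v - v (u·v) = 0; hence ker((I - K)^*) = span{v} = span{(0, -1, 2)}. Therefore (I - K) x = y is solvable iff <y, v> = 0, i.e. iff -y_2 + 2y_3 = 0. When this holds, K y = u (v·y) = 0, so (I - K) y = y and x = y is a particular solution; the full solution set is the line x = y + c·u = y + c·(1, 3, 2), c ∈ C.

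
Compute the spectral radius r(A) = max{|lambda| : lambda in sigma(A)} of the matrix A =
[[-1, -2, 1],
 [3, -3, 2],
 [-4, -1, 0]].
r(A) ≈ 3.8384

The eigenvalues of A are the roots of its characteristic polynomial. With M = A (coefficients from the trace, the sum of principal 2x2 minors, and det A):
  p(λ) = det(λ I - M) = λ^3 + 4λ^2 + 15λ + 1.
No integer candidate from the rational root theorem (±divisors of 1) is a root, so the roots are irrational. The cubic discriminant is Δ = -9103 < 0, so there is one real root and a complex-conjugate pair. p(-1) = -11 and p(0) = 1 have opposite signs, so a root lies in (-1, 0); Newton's method refines it to λ ≈ -0.0679. Dividing out (λ - (-0.0679)) leaves approximately λ^2 + 3.9321λ + 14.7331. For λ^2 + 3.9321λ + 14.7331 the discriminant is -43.4708. It is negative, so the remaining roots are the complex-conjugate pair λ ≈ -1.9661 ± 3.2966i. Their product equals the constant term, so |λ|^2 ≈ 14.7331 and |λ| ≈ 3.8384.
Thus the eigenvalues (to 4 decimals) are -0.0679 (modulus 0.0679); -1.9661 ± 3.2966i (modulus 3.8384). The spectral radius is the largest modulus: r(A) ≈ 3.8384. (Cross-check: r(A) ≤ ||A||_2 ≈ 5.3709; equality holds whenever A is normal, though it can also hold for some non-normal A.)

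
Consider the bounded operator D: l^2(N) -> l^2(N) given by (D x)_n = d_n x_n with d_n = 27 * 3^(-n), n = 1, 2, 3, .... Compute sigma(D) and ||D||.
sigma(D) = {27 * 3^(-n) : n ≥ 1} ∪ {0}; ||D|| = 9

A bounded diagonal operator on l^2 with diagonal entries d_n has spectrum equal to the closure of {d_n : n ≥ 1}: every d_n is an eigenvalue (with eigenvector e_n), so {d_n} ⊂ sigma(D); the spectrum is closed, so its closure is too; and for lambda not in the closure, (D - lambda I) has bounded inverse (the diagonal entries 1/(d_n - lambda) are bounded). For our sequence d_n = 27 * 3^(-n), n = 1, 2, 3, ...:
  - {d_n} = {27 * 3^(-n) : n ≥ 1}; the only limit point is 0
  - closure = {27 * 3^(-n) : n ≥ 1} ∪ {0}
For the norm: a diagonal operator has ||D|| = sup_n |d_n|. Here d_n = 27 * 3^(-n) is positive and decreasing, so sup_n |d_n| = d_1 = 27/3 = 9. So ||D|| = 9.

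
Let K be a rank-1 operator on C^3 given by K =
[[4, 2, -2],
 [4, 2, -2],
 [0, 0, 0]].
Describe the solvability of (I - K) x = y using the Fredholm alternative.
(I - K) is invertible (det(I - K) = -5 ≠ 0), so for every y in C^3 the equation (I - K) x = y has a unique solution.

K has rank 1, so it is an outer product K = u v^T: every row of K is a multiple of one row vector. Reading off the entries, u = (2, 2, 0) and v = (2, 1, -1) (row i of K equals u_i·v^T). A rank-one matrix u v^T satisfies K u = u (v·u) and kills the (2)-dimensional subspace v^⊥, so its characteristic polynomial is lambda^2 (lambda - v·u) with v·u = tr K = 6. Hence the eigenvalues of I - K are 1 (multiplicity 2) and 1 - (6) = -5, so det(I - K) = -5. (Direct check: I - K =
[[-3, -2, 2],
 [-4, -1, 2],
 [0, 0, 1]]
has determinant -5.) The finite-dimensional Fredholm alternative says: either (I - K) is invertible, or ker(I - K) ≠ {0} and then range(I - K) = ker((I - K)^*)^⊥, with dim ker(I - K) = dim ker((I - K)^*). Since det(I - K) ≠ 0, 1 is not an eigenvalue of K and ker(I - K) = {0}, so we are in the first case: for every y there is a unique x = (I - K)^(-1) y. Explicitly, by the Sherman–Morrison formula, (I - u v^T)^(-1) = I + u v^T/(1 - v·u), i.e. (I - K)^(-1) = I + K/(-5).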